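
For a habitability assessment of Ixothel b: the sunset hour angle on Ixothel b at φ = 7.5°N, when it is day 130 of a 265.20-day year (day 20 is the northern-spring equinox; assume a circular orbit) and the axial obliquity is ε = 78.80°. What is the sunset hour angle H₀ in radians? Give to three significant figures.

H₀ = 1.65 rad

Solar longitude: λ_s = 360° × (130 − 20)/265.20 = 149.321°.
sin δ = sin 78.80° × sin 149.321° = 0.50051, so δ = +30.034°.
cos H₀ = −tan φ · tan δ = −tan(+7.5°) × tan(+30.034°) = -0.0761, so H₀ = 1.6470 rad = 94.37°.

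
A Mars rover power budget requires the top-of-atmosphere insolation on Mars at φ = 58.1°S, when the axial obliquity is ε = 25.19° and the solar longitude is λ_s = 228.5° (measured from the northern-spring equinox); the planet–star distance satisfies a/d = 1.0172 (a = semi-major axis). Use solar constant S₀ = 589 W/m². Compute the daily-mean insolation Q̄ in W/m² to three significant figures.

Q̄ ≈ 194 W/m²

Solar declination: sin δ = sin ε · sin λ_s = sin 25.19° × sin 228.5° = -0.31877, so δ = -18.589°.
cos H₀ = −tan(-58.1°) tan(-18.589°) = -0.5403, H₀ = 2.1416 rad.
Bracket: H₀ sin φ sin δ + cos φ cos δ sin H₀ = 2.1416×-0.84897×-0.31877 + 0.52844×0.94783×0.84146 = 0.579573 + 0.421463 = 1.001036.
Inverse-square distance factor (a/d)² = 1.0172² = 1.034696.
Q̄ = (S₀/π) × 1.034696 × [bracket] = (589/π) × 1.034696 × 1.001036 = 194.2 W/m².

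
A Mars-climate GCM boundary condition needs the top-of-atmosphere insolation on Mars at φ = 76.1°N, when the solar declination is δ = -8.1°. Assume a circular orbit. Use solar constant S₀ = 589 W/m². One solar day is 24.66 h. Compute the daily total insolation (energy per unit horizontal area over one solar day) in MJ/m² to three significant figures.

1.06 MJ/m²

cos H₀ = −tan(+76.1°) tan(-8.100°) = 0.5751, H₀ = 0.9581 rad.
Bracket: H₀ sin φ sin δ + cos φ cos δ sin H₀ = 0.9581×0.97072×-0.14090 + 0.24023×0.99002×0.81809 = -0.131044 + 0.194568 = 0.063524.
Q̄ = (S₀/π) × [bracket] = (589/π) × 0.063524 = 11.910 W/m².
Daily total = Q̄ × 24.66 h × 3600 s/h = 11.910 × 24.66 × 3600 / 10⁶ = 1.057 MJ/m².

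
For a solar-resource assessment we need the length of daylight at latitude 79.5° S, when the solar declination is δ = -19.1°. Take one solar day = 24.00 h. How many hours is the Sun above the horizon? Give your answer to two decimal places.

24.00 h

Sunrise equation: cos h₀ = −tan ϕ · tan δ = -1.8684 ≤ −1, so the Sun never sets (polar day) and h₀ = π.
Daylight = 2h₀/(2π) × 24.00 h = (3.1416/π) × 24.00 = 24.00 h.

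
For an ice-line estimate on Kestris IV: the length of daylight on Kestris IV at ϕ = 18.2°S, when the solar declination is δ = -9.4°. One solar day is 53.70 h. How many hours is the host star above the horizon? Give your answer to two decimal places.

cos h₀ = −tan ϕ · tan δ = −tan(-18.2°) × tan(-9.400°) = -0.0544, so h₀ = 1.6253 rad = 93.12°.
Daylight = 2h₀/(2π) × 53.70 h = (1.6253/π) × 53.70 = 27.78 h.

27.78 h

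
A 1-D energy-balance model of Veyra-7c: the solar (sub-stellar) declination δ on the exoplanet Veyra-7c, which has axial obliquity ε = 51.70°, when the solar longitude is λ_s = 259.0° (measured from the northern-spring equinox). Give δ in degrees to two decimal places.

δ = -50.39°

sin δ = sin ε · sin λ_s = sin 51.70° × sin 259.0° = -0.770358.
δ = arcsin(-0.770358) = -50.39°.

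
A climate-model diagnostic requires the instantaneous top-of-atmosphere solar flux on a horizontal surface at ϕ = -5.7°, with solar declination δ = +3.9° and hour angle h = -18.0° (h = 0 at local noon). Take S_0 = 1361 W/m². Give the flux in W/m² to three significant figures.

cos θ_z = sin ϕ sin δ + cos ϕ cos δ cos h = -0.006755 + 0.944163 = 0.937408.
Flux = S_0 · cos θ_z = 1361 × 0.937408 = 1276 W/m².

1.28e+03 W/m²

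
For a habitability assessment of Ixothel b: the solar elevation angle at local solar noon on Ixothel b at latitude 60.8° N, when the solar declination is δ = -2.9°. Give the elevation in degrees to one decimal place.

26.3°

At local noon the hour angle is zero, so the zenith angle equals |φ − δ| = |+60.8° − (-2.900°)| = 63.700°.
Elevation = 90° − 63.700° = 26.3°.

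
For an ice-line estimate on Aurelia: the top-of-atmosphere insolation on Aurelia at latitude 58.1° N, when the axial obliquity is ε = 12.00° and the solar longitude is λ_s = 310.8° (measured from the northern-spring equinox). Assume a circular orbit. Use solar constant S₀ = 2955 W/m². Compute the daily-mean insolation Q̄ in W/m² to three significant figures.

Q̄ ≈ 310 W/m²

Solar declination: sin δ = sin ε · sin λ_s = sin 12.00° × sin 310.8° = -0.15739, so δ = -9.055°.
cos H₀ = −tan(+58.1°) tan(-9.055°) = 0.2560, H₀ = 1.3119 rad.
Bracket: H₀ sin φ sin δ + cos φ cos δ sin H₀ = 1.3119×0.84897×-0.15739 + 0.52844×0.98754×0.96666 = -0.175295 + 0.504457 = 0.329162.
Q̄ = (S₀/π) × [bracket] = (2955/π) × 0.329162 = 309.6 W/m².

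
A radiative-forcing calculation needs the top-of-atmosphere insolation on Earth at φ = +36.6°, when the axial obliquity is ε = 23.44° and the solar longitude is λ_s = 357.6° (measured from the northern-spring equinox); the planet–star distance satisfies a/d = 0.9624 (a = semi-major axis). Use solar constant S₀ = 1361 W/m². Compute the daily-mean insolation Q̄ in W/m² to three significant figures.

Solar declination: sin δ = sin ε · sin λ_s = sin 23.44° × sin 357.6° = -0.01666, so δ = -0.954°.
cos H₀ = −tan(+36.6°) tan(-0.954°) = 0.0124, H₀ = 1.5584 rad.
Bracket: H₀ sin φ sin δ + cos φ cos δ sin H₀ = 1.5584×0.59622×-0.01666 + 0.80282×0.99986×0.99992 = -0.015480 + 0.802643 = 0.787163.
Inverse-square distance factor (a/d)² = 0.9624² = 0.926214.
Q̄ = (S₀/π) × 0.926214 × [bracket] = (1361/π) × 0.926214 × 0.787163 = 315.9 W/m².

Q̄ ≈ 316 W/m²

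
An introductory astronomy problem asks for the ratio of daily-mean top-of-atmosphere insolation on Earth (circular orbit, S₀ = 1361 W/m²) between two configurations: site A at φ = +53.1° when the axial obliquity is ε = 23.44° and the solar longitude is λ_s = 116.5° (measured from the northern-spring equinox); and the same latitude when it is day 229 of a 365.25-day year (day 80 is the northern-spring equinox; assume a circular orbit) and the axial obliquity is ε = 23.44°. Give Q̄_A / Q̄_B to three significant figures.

Q̄_A / Q̄_B ≈ 1.22

— Configuration A (φ=+53.1°):
Solar declination: sin δ = sin ε · sin λ_s = sin 23.44° × sin 116.5° = 0.35599, so δ = +20.854°.
cos H₀ = −tan(+53.1°) tan(+20.854°) = -0.5074, H₀ = 2.1029 rad.
Bracket: H₀ sin φ sin δ + cos φ cos δ sin H₀ = 2.1029×0.79968×0.35599 + 0.60042×0.93449×0.86172 = 0.598650 + 0.483499 = 1.082149.
Q̄ = (S₀/π) × [bracket] = (1361/π) × 1.082149 = 468.81 W/m².
— Configuration B (φ=+53.1°):
Solar longitude: λ_s = 360° × (229 − 80)/365.25 = 146.858°.
sin δ = sin 23.44° × sin 146.858° = 0.21748, so δ = +12.561°.
cos H₀ = −tan(+53.1°) tan(+12.561°) = -0.2968, H₀ = 1.8721 rad.
Bracket: H₀ sin φ sin δ + cos φ cos δ sin H₀ = 1.8721×0.79968×0.21748 + 0.60042×0.97607×0.95495 = 0.325585 + 0.559650 = 0.885235.
Q̄ = (S₀/π) × [bracket] = (1361/π) × 0.885235 = 383.50 W/m².
Ratio Q̄_A / Q̄_B = 468.81 / 383.50 = 1.222.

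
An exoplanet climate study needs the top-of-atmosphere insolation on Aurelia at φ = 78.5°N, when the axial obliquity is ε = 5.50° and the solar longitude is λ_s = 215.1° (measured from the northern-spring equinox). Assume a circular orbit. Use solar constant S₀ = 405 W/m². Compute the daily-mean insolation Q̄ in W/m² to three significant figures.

Q̄ ≈ 15.7 W/m²

Solar declination: sin δ = sin ε · sin λ_s = sin 5.50° × sin 215.1° = -0.05511, so δ = -3.159°.
cos H₀ = −tan(+78.5°) tan(-3.159°) = 0.2713, H₀ = 1.2961 rad.
Bracket: H₀ sin φ sin δ + cos φ cos δ sin H₀ = 1.2961×0.97992×-0.05511 + 0.19937×0.99848×0.96250 = -0.069994 + 0.191602 = 0.121608.
Q̄ = (S₀/π) × [bracket] = (405/π) × 0.121608 = 15.68 W/m².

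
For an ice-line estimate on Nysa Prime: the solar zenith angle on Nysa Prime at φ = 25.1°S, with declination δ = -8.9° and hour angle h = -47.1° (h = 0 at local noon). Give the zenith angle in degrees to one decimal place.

θ_z = 47.6°

cos θ_z = sin φ sin δ + cos φ cos δ cos h = 0.065628 + 0.609018 = 0.674646.
θ_z = arccos(0.674646) = 47.6°.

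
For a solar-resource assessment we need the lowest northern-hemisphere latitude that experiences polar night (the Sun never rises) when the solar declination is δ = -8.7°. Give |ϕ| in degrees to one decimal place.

Polar night requires cos h₀ = −tan ϕ tan δ ≥ 1, i.e. tan ϕ tan δ ≤ −1.
The boundary is |tan ϕ| · |tan δ| = 1, so |ϕ| = 90° − |δ| = 90° − 8.7° = 81.3° in the northern hemisphere.

|ϕ| = 81.3°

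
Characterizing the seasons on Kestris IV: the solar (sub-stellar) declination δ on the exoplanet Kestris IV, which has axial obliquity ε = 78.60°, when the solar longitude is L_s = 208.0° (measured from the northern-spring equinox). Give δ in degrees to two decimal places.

δ = -27.40°

sin δ = sin ε · sin L_s = sin 78.60° × sin 208.0° = -0.460209.
δ = arcsin(-0.460209) = -27.40°.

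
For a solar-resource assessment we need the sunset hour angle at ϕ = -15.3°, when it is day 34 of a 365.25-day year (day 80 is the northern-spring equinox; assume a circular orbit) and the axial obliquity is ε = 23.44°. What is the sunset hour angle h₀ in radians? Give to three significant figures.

h₀ = 1.65 rad

Solar longitude: L_s = 360° × (34 − 80)/365.25 = -45.339°, i.e. -45.339° + 360° = 314.661°.
sin δ = sin 23.44° × sin 314.661° = -0.28294, so δ = -16.436°.
cos h₀ = −tan ϕ · tan δ = −tan(-15.3°) × tan(-16.436°) = -0.0807, so h₀ = 1.6516 rad = 94.63°.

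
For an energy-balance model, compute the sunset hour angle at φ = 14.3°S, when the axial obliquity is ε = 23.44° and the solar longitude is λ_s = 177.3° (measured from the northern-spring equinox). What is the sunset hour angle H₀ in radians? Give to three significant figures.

Solar declination: sin δ = sin ε · sin λ_s = sin 23.44° × sin 177.3° = 0.01874, so δ = +1.074°.
cos H₀ = −tan φ · tan δ = −tan(-14.3°) × tan(+1.074°) = 0.0048, so H₀ = 1.5660 rad = 89.73°.

H₀ = 1.57 rad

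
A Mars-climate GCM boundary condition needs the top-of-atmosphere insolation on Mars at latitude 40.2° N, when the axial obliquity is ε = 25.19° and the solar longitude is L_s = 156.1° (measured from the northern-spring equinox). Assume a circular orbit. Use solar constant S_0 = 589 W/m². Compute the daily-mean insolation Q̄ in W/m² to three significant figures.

Solar declination: sin δ = sin ε · sin L_s = sin 25.19° × sin 156.1° = 0.17244, so δ = +9.930°.
cos h₀ = −tan(+40.2°) tan(+9.930°) = -0.1479, h₀ = 1.7193 rad.
Bracket: h₀ sin ϕ sin δ + cos ϕ cos δ sin h₀ = 1.7193×0.64546×0.17244 + 0.76380×0.98502×0.98900 = 0.191363 + 0.744082 = 0.935445.
Q̄ = (S_0/π) × [bracket] = (589/π) × 0.935445 = 175.4 W/m².

Q̄ ≈ 175 W/m²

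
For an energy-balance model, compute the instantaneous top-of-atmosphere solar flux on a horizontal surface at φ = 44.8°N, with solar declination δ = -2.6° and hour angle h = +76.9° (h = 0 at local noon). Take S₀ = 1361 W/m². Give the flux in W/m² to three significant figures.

cos θ_z = sin φ sin δ + cos φ cos δ cos h = -0.031964 + 0.160660 = 0.128696.
Flux = S₀ · cos θ_z = 1361 × 0.128696 = 175.2 W/m².

175 W/m²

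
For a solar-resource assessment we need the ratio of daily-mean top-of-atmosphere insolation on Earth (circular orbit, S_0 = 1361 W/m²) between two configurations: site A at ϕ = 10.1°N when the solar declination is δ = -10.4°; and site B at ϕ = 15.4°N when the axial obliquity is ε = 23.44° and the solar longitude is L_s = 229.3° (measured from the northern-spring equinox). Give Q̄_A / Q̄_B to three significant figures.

— Configuration A (ϕ=+10.1°):
cos h₀ = −tan(+10.1°) tan(-10.400°) = 0.0327, h₀ = 1.5381 rad.
Bracket: h₀ sin ϕ sin δ + cos ϕ cos δ sin h₀ = 1.5381×0.17537×-0.18052 + 0.98450×0.98357×0.99947 = -0.048693 + 0.967811 = 0.919118.
Q̄ = (S_0/π) × [bracket] = (1361/π) × 0.919118 = 398.18 W/m².
— Configuration B (ϕ=+15.4°):
Solar declination: sin δ = sin ε · sin L_s = sin 23.44° × sin 229.3° = -0.30158, so δ = -17.552°.
cos h₀ = −tan(+15.4°) tan(-17.552°) = 0.0871, h₀ = 1.4836 rad.
Bracket: h₀ sin ϕ sin δ + cos ϕ cos δ sin h₀ = 1.4836×0.26556×-0.30158 + 0.96410×0.95344×0.99620 = -0.118818 + 0.915719 = 0.796901.
Q̄ = (S_0/π) × [bracket] = (1361/π) × 0.796901 = 345.23 W/m².
Ratio Q̄_A / Q̄_B = 398.18 / 345.23 = 1.153.

Q̄_A / Q̄_B ≈ 1.15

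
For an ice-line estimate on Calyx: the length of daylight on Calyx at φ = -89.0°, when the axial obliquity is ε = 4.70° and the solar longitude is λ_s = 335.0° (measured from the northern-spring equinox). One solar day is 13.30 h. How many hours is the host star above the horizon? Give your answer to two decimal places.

Solar declination: sin δ = sin ε · sin λ_s = sin 4.70° × sin 335.0° = -0.03463, so δ = -1.984°.
Sunrise equation: cos H₀ = −tan φ · tan δ = -1.9851 ≤ −1, so the host star never sets (polar day) and H₀ = π.
Daylight = 2H₀/(2π) × 13.30 h = (3.1416/π) × 13.30 = 13.30 h.

13.30 h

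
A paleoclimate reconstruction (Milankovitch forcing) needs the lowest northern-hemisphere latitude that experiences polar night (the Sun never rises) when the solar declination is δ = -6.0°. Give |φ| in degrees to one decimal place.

|φ| = 84.0°

Polar night requires cos H₀ = −tan φ tan δ ≥ 1, i.e. tan φ tan δ ≤ −1.
The boundary is |tan φ| · |tan δ| = 1, so |φ| = 90° − |δ| = 90° − 6.0° = 84.0° in the northern hemisphere.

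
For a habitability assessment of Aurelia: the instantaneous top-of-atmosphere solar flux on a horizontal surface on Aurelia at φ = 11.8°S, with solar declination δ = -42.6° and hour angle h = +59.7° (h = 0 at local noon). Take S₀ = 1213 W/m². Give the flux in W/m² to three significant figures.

609 W/m²

cos θ_z = sin φ sin δ + cos φ cos δ cos h = 0.138418 + 0.363533 = 0.501951.
Flux = S₀ · cos θ_z = 1213 × 0.501951 = 608.9 W/m².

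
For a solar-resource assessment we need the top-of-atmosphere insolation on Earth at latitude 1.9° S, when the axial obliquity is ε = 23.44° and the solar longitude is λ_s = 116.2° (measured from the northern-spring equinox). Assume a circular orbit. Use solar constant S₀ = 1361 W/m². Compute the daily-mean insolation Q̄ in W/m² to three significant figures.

Q̄ ≈ 396 W/m²

Solar declination: sin δ = sin ε · sin λ_s = sin 23.44° × sin 116.2° = 0.35692, so δ = +20.911°.
cos H₀ = −tan(-1.9°) tan(+20.911°) = 0.0127, H₀ = 1.5581 rad.
Bracket: H₀ sin φ sin δ + cos φ cos δ sin H₀ = 1.5581×-0.03316×0.35692 + 0.99945×0.93414×0.99992 = -0.018441 + 0.933552 = 0.915111.
Q̄ = (S₀/π) × [bracket] = (1361/π) × 0.915111 = 396.4 W/m².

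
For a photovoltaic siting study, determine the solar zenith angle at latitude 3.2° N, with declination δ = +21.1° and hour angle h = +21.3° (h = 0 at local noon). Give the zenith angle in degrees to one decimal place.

cos θ_z = sin ϕ sin δ + cos ϕ cos δ cos h = 0.020096 + 0.867869 = 0.887965.
θ_z = arccos(0.887965) = 27.4°.

θ_z = 27.4°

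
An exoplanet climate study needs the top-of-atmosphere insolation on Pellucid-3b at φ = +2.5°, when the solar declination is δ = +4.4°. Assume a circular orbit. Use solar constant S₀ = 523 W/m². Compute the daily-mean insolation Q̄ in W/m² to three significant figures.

cos H₀ = −tan(+2.5°) tan(+4.400°) = -0.0034, H₀ = 1.5742 rad.
Bracket: H₀ sin φ sin δ + cos φ cos δ sin H₀ = 1.5742×0.04362×0.07672 + 0.99905×0.99705×0.99999 = 0.005268 + 0.996093 = 1.001361.
Q̄ = (S₀/π) × [bracket] = (523/π) × 1.001361 = 166.7 W/m².

Q̄ ≈ 167 W/m²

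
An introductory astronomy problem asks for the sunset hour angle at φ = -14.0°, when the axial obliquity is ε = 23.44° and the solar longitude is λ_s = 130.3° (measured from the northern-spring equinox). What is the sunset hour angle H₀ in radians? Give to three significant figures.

H₀ = 1.49 rad

Solar declination: sin δ = sin ε · sin λ_s = sin 23.44° × sin 130.3° = 0.30338, so δ = +17.661°.
cos H₀ = −tan φ · tan δ = −tan(-14.0°) × tan(+17.661°) = 0.0794, so H₀ = 1.4913 rad = 85.45°.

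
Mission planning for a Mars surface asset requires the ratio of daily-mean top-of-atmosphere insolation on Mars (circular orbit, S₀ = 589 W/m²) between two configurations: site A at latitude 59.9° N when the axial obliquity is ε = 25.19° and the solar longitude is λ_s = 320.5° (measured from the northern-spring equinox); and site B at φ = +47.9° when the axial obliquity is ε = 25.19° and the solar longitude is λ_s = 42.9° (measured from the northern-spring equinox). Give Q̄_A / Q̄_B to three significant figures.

— Configuration A (φ=+59.9°):
Solar declination: sin δ = sin ε · sin λ_s = sin 25.19° × sin 320.5° = -0.27073, so δ = -15.708°.
cos H₀ = −tan(+59.9°) tan(-15.708°) = 0.4851, H₀ = 1.0643 rad.
Bracket: H₀ sin φ sin δ + cos φ cos δ sin H₀ = 1.0643×0.86515×-0.27073 + 0.50151×0.96266×0.87443 = -0.249283 + 0.422160 = 0.172877.
Q̄ = (S₀/π) × [bracket] = (589/π) × 0.172877 = 32.412 W/m².
— Configuration B (φ=+47.9°):
Solar declination: sin δ = sin ε · sin λ_s = sin 25.19° × sin 42.9° = 0.28973, so δ = +16.842°.
cos H₀ = −tan(+47.9°) tan(+16.842°) = -0.3350, H₀ = 1.9124 rad.
Bracket: H₀ sin φ sin δ + cos φ cos δ sin H₀ = 1.9124×0.74198×0.28973 + 0.67043×0.95711×0.94221 = 0.411116 + 0.604593 = 1.015709.
Q̄ = (S₀/π) × [bracket] = (589/π) × 1.015709 = 190.43 W/m².
Ratio Q̄_A / Q̄_B = 32.412 / 190.43 = 0.1702.

Q̄_A / Q̄_B ≈ 0.170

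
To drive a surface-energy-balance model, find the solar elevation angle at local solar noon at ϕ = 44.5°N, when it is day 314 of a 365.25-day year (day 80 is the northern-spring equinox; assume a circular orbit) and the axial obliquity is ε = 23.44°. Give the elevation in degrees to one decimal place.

Solar longitude: L_s = 360° × (314 − 80)/365.25 = 230.637°.
sin δ = sin 23.44° × sin 230.637° = -0.30755, so δ = -17.911°.
At local noon the hour angle is zero, so the zenith angle equals |ϕ − δ| = |+44.5° − (-17.911°)| = 62.411°.
Elevation = 90° − 62.411° = 27.6°.

27.6°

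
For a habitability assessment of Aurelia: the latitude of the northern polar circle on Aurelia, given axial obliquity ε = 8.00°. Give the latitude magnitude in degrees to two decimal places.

The polar circle is the lowest latitude that experiences at least one full rotation of continuous daylight at the northern-summer solstice; it lies at |φ| = 90° − ε = 90° − 8.00° = 82.00°.

82.00°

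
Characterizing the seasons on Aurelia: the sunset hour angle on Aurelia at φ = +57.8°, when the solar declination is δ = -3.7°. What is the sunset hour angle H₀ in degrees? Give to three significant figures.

cos H₀ = −tan φ · tan δ = −tan(+57.8°) × tan(-3.700°) = 0.1027, so H₀ = 1.4679 rad = 84.11°.

H₀ = 84.1°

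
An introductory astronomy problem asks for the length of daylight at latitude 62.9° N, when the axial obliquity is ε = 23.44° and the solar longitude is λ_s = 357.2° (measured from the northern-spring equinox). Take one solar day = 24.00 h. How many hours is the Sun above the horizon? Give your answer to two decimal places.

Solar declination: sin δ = sin ε · sin λ_s = sin 23.44° × sin 357.2° = -0.01943, so δ = -1.113°.
cos H₀ = −tan φ · tan δ = −tan(+62.9°) × tan(-1.113°) = 0.0380, so H₀ = 1.5328 rad = 87.82°.
Daylight = 2H₀/(2π) × 24.00 h = (1.5328/π) × 24.00 = 11.71 h.

11.71 h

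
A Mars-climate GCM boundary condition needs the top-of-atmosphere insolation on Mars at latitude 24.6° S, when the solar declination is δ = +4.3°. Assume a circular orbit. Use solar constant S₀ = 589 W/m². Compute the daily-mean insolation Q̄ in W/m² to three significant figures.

cos H₀ = −tan(-24.6°) tan(+4.300°) = 0.0344, H₀ = 1.5364 rad.
Bracket: H₀ sin φ sin δ + cos φ cos δ sin H₀ = 1.5364×-0.41628×0.07498 + 0.90924×0.99719×0.99941 = -0.047955 + 0.906150 = 0.858195.
Q̄ = (S₀/π) × [bracket] = (589/π) × 0.858195 = 160.9 W/m².

Q̄ ≈ 161 W/m²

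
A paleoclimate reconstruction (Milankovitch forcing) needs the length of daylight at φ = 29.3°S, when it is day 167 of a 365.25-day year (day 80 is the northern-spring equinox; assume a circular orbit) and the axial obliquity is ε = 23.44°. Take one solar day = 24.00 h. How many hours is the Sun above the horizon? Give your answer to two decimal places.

Solar longitude: λ_s = 360° × (167 − 80)/365.25 = 85.749°.
sin δ = sin 23.44° × sin 85.749° = 0.39669, so δ = +23.372°.
cos H₀ = −tan φ · tan δ = −tan(-29.3°) × tan(+23.372°) = 0.2425, so H₀ = 1.3258 rad = 75.97°.
Daylight = 2H₀/(2π) × 24.00 h = (1.3258/π) × 24.00 = 10.13 h.

10.13 h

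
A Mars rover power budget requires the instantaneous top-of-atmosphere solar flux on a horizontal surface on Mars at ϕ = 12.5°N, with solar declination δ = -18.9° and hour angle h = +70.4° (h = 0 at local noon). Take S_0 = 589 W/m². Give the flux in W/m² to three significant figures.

141 W/m²

cos θ_z = sin ϕ sin δ + cos ϕ cos δ cos h = -0.070109 + 0.309843 = 0.239734.
Flux = S_0 · cos θ_z = 589 × 0.239734 = 141.2 W/m².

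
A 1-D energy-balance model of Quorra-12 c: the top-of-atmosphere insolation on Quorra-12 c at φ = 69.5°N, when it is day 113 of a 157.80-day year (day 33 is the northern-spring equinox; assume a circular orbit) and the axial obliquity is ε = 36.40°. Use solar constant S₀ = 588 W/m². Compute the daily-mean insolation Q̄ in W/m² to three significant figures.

Q̄ ≈ 58.5 W/m²

Solar longitude: λ_s = 360° × (113 − 33)/157.80 = 182.510°.
sin δ = sin 36.40° × sin 182.510° = -0.02598, so δ = -1.489°.
cos H₀ = −tan(+69.5°) tan(-1.489°) = 0.0695, H₀ = 1.5012 rad.
Bracket: H₀ sin φ sin δ + cos φ cos δ sin H₀ = 1.5012×0.93667×-0.02598 + 0.35021×0.99966×0.99758 = -0.036531 + 0.349244 = 0.312713.
Q̄ = (S₀/π) × [bracket] = (588/π) × 0.312713 = 58.53 W/m².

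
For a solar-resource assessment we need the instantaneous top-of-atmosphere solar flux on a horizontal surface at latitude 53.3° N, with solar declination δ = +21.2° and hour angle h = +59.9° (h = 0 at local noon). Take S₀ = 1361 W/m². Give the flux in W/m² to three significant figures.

775 W/m²

cos θ_z = sin φ sin δ + cos φ cos δ cos h = 0.289942 + 0.279432 = 0.569374.
Flux = S₀ · cos θ_z = 1361 × 0.569374 = 774.9 W/m².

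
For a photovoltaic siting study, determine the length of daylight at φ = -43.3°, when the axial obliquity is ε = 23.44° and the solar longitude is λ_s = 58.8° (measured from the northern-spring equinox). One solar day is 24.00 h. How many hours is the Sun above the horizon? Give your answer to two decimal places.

Solar declination: sin δ = sin ε · sin λ_s = sin 23.44° × sin 58.8° = 0.34025, so δ = +19.892°.
cos H₀ = −tan φ · tan δ = −tan(-43.3°) × tan(+19.892°) = 0.3410, so H₀ = 1.2228 rad = 70.06°.
Daylight = 2H₀/(2π) × 24.00 h = (1.2228/π) × 24.00 = 9.34 h.

9.34 h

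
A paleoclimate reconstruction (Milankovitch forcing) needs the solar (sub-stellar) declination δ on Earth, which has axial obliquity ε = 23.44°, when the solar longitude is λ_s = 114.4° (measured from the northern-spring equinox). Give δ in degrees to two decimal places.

δ = +21.24°

sin δ = sin ε · sin λ_s = sin 23.44° × sin 114.4° = 0.362259.
δ = arcsin(0.362259) = +21.24°.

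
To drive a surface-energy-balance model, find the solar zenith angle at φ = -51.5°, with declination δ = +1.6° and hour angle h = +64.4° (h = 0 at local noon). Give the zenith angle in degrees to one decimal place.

cos θ_z = sin φ sin δ + cos φ cos δ cos h = -0.021852 + 0.268875 = 0.247023.
θ_z = arccos(0.247023) = 75.7°.

θ_z = 75.7°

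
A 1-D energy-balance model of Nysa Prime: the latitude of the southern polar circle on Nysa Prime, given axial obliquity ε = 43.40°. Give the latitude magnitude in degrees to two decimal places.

The polar circle is the lowest latitude that experiences at least one full rotation of continuous darkness at the northern-summer solstice; it lies at |φ| = 90° − ε = 90° − 43.40° = 46.60°.

46.60°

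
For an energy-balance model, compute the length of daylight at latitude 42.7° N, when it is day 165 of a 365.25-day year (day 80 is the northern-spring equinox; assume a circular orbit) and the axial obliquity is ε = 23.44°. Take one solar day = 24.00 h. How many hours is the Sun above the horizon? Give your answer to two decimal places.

Solar longitude: λ_s = 360° × (165 − 80)/365.25 = 83.778°.
sin δ = sin 23.44° × sin 83.778° = 0.39545, so δ = +23.294°.
cos H₀ = −tan φ · tan δ = −tan(+42.7°) × tan(+23.294°) = -0.3973, so H₀ = 1.9794 rad = 113.41°.
Daylight = 2H₀/(2π) × 24.00 h = (1.9794/π) × 24.00 = 15.12 h.

15.12 h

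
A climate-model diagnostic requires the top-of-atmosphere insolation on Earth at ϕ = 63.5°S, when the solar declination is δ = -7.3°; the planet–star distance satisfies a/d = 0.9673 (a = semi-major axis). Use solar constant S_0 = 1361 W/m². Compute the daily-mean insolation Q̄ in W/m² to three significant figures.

Q̄ ≈ 258 W/m²

cos h₀ = −tan(-63.5°) tan(-7.300°) = -0.2569, h₀ = 1.8306 rad.
Bracket: h₀ sin ϕ sin δ + cos ϕ cos δ sin h₀ = 1.8306×-0.89493×-0.12706 + 0.44620×0.99189×0.96643 = 0.208157 + 0.427724 = 0.635881.
Inverse-square distance factor (a/d)² = 0.9673² = 0.935669.
Q̄ = (S_0/π) × 0.935669 × [bracket] = (1361/π) × 0.935669 × 0.635881 = 257.8 W/m².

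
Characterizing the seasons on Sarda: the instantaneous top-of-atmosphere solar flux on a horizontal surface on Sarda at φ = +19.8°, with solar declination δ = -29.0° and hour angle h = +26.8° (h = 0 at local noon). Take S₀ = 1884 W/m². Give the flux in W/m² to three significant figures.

cos θ_z = sin φ sin δ + cos φ cos δ cos h = -0.164223 + 0.734520 = 0.570297.
Flux = S₀ · cos θ_z = 1884 × 0.570297 = 1074 W/m².

1.07e+03 W/m²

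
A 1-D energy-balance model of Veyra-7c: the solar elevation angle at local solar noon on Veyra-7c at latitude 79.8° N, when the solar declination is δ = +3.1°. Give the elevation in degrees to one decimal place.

13.3°

At local noon the hour angle is zero, so the zenith angle equals |ϕ − δ| = |+79.8° − (+3.100°)| = 76.700°.
Elevation = 90° − 76.700° = 13.3°.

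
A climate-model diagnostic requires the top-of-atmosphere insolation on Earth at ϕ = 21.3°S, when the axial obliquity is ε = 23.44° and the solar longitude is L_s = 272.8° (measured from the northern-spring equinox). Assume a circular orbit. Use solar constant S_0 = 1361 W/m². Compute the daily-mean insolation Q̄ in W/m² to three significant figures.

Q̄ ≈ 474 W/m²

Solar declination: sin δ = sin ε · sin L_s = sin 23.44° × sin 272.8° = -0.39731, so δ = -23.410°.
cos h₀ = −tan(-21.3°) tan(-23.410°) = -0.1688, h₀ = 1.7404 rad.
Bracket: h₀ sin ϕ sin δ + cos ϕ cos δ sin h₀ = 1.7404×-0.36325×-0.39731 + 0.93169×0.91768×0.98565 = 0.251180 + 0.842724 = 1.093904.
Q̄ = (S_0/π) × [bracket] = (1361/π) × 1.093904 = 473.9 W/m².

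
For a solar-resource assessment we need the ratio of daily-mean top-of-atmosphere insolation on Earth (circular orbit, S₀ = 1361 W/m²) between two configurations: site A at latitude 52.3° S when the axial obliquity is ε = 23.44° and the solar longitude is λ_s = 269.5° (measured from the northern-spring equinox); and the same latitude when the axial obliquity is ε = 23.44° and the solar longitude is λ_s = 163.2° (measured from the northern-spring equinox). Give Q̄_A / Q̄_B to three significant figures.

— Configuration A (φ=-52.3°):
Solar declination: sin δ = sin ε · sin λ_s = sin 23.44° × sin 269.5° = -0.39777, so δ = -23.439°.
cos H₀ = −tan(-52.3°) tan(-23.439°) = -0.5609, H₀ = 2.1663 rad.
Bracket: H₀ sin φ sin δ + cos φ cos δ sin H₀ = 2.1663×-0.79122×-0.39777 + 0.61153×0.91748×0.82785 = 0.681786 + 0.464479 = 1.146265.
Q̄ = (S₀/π) × [bracket] = (1361/π) × 1.146265 = 496.58 W/m².
— Configuration B (φ=-52.3°):
Solar declination: sin δ = sin ε · sin λ_s = sin 23.44° × sin 163.2° = 0.11497, so δ = +6.602°.
cos H₀ = −tan(-52.3°) tan(+6.602°) = 0.1498, H₀ = 1.4205 rad.
Bracket: H₀ sin φ sin δ + cos φ cos δ sin H₀ = 1.4205×-0.79122×0.11497 + 0.61153×0.99337×0.98872 = -0.129218 + 0.600623 = 0.471405.
Q̄ = (S₀/π) × [bracket] = (1361/π) × 0.471405 = 204.22 W/m².
Ratio Q̄_A / Q̄_B = 496.58 / 204.22 = 2.432.

Q̄_A / Q̄_B ≈ 2.43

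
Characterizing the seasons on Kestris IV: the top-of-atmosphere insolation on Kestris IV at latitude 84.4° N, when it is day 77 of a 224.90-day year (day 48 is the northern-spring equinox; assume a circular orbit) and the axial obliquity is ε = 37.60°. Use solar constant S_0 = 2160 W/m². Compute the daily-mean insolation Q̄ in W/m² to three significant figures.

Q̄ ≈ 950 W/m²

Solar longitude: L_s = 360° × (77 − 48)/224.90 = 46.421°.
sin δ = sin 37.60° × sin 46.421° = 0.44200, so δ = +26.232°.
cos h₀ = −tan(+84.4°) tan(+26.232°) = -5.0254 ≤ −1 ⇒ polar day, h₀ = π.
Bracket: h₀ sin ϕ sin δ + cos ϕ cos δ sin h₀ = 3.1416×0.99523×0.44200 + 0.09758×0.89701×0.00000 = 1.381964 + 0.000000 = 1.381964.
Q̄ = (S_0/π) × [bracket] = (2160/π) × 1.381964 = 950.2 W/m².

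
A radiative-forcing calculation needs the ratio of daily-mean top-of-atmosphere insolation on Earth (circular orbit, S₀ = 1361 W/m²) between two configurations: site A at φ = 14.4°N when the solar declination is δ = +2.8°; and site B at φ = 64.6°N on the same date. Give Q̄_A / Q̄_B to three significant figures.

Q̄_A / Q̄_B ≈ 1.97

— Configuration A (φ=+14.4°):
cos H₀ = −tan(+14.4°) tan(+2.800°) = -0.0126, H₀ = 1.5834 rad.
Bracket: H₀ sin φ sin δ + cos φ cos δ sin H₀ = 1.5834×0.24869×0.04885 + 0.96858×0.99881×0.99992 = 0.019236 + 0.967350 = 0.986586.
Q̄ = (S₀/π) × [bracket] = (1361/π) × 0.986586 = 427.41 W/m².
— Configuration B (φ=+64.6°):
cos H₀ = −tan(+64.6°) tan(+2.800°) = -0.1030, H₀ = 1.6740 rad.
Bracket: H₀ sin φ sin δ + cos φ cos δ sin H₀ = 1.6740×0.90334×0.04885 + 0.42894×0.99881×0.99468 = 0.073871 + 0.426150 = 0.500021.
Q̄ = (S₀/π) × [bracket] = (1361/π) × 0.500021 = 216.62 W/m².
Ratio Q̄_A / Q̄_B = 427.41 / 216.62 = 1.973.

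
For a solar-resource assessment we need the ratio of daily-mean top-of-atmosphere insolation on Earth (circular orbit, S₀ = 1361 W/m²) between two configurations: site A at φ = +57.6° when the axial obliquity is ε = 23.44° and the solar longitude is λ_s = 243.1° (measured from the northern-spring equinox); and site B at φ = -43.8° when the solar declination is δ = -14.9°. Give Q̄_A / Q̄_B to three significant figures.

— Configuration A (φ=+57.6°):
Solar declination: sin δ = sin ε · sin λ_s = sin 23.44° × sin 243.1° = -0.35475, so δ = -20.778°.
cos H₀ = −tan(+57.6°) tan(-20.778°) = 0.5979, H₀ = 0.9299 rad.
Bracket: H₀ sin φ sin δ + cos φ cos δ sin H₀ = 0.9299×0.84433×-0.35475 + 0.53583×0.93496×0.80159 = -0.278529 + 0.401580 = 0.123051.
Q̄ = (S₀/π) × [bracket] = (1361/π) × 0.123051 = 53.308 W/m².
— Configuration B (φ=-43.8°):
cos H₀ = −tan(-43.8°) tan(-14.900°) = -0.2552, H₀ = 1.8288 rad.
Bracket: H₀ sin φ sin δ + cos φ cos δ sin H₀ = 1.8288×-0.69214×-0.25713 + 0.72176×0.96638×0.96690 = 0.325471 + 0.674407 = 0.999878.
Q̄ = (S₀/π) × [bracket] = (1361/π) × 0.999878 = 433.17 W/m².
Ratio Q̄_A / Q̄_B = 53.308 / 433.17 = 0.1231.

Q̄_A / Q̄_B ≈ 0.123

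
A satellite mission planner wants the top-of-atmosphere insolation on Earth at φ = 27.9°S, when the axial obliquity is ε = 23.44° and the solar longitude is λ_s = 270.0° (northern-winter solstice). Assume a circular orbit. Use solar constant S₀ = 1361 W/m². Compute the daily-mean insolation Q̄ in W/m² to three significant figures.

Q̄ ≈ 487 W/m²

Solar declination: sin δ = sin ε · sin λ_s = sin 23.44° × sin 270.0° = -0.39779, so δ = -23.440°.
cos H₀ = −tan(-27.9°) tan(-23.440°) = -0.2296, H₀ = 1.8024 rad.
Bracket: H₀ sin φ sin δ + cos φ cos δ sin H₀ = 1.8024×-0.46793×-0.39779 + 0.88377×0.91748×0.97329 = 0.335495 + 0.789184 = 1.124679.
Q̄ = (S₀/π) × [bracket] = (1361/π) × 1.124679 = 487.2 W/m².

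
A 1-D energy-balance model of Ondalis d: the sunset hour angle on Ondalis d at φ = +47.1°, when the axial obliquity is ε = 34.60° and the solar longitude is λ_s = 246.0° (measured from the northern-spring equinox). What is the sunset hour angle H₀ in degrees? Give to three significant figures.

H₀ = 49.2°

Solar declination: sin δ = sin ε · sin λ_s = sin 34.60° × sin 246.0° = -0.51875, so δ = -31.249°.
cos H₀ = −tan φ · tan δ = −tan(+47.1°) × tan(-31.249°) = 0.6530, so H₀ = 0.8593 rad = 49.23°.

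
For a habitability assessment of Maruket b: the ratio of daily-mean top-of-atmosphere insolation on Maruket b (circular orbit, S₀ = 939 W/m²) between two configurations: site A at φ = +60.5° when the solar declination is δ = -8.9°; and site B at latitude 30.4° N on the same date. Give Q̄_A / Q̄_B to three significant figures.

— Configuration A (φ=+60.5°):
cos H₀ = −tan(+60.5°) tan(-8.900°) = 0.2768, H₀ = 1.2904 rad.
Bracket: H₀ sin φ sin δ + cos φ cos δ sin H₀ = 1.2904×0.87036×-0.15471 + 0.49242×0.98796×0.96093 = -0.173757 + 0.467484 = 0.293727.
Q̄ = (S₀/π) × [bracket] = (939/π) × 0.293727 = 87.793 W/m².
— Configuration B (φ=+30.4°):
cos H₀ = −tan(+30.4°) tan(-8.900°) = 0.0919, H₀ = 1.4788 rad.
Bracket: H₀ sin φ sin δ + cos φ cos δ sin H₀ = 1.4788×0.50603×-0.15471 + 0.86251×0.98796×0.99577 = -0.115772 + 0.848521 = 0.732749.
Q̄ = (S₀/π) × [bracket] = (939/π) × 0.732749 = 219.01 W/m².
Ratio Q̄_A / Q̄_B = 87.793 / 219.01 = 0.4009.

Q̄_A / Q̄_B ≈ 0.401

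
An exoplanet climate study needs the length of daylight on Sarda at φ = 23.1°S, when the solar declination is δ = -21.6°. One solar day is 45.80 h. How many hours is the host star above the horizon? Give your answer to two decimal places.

25.37 h

cos H₀ = −tan φ · tan δ = −tan(-23.1°) × tan(-21.600°) = -0.1689, so H₀ = 1.7405 rad = 99.72°.
Daylight = 2H₀/(2π) × 45.80 h = (1.7405/π) × 45.80 = 25.37 h.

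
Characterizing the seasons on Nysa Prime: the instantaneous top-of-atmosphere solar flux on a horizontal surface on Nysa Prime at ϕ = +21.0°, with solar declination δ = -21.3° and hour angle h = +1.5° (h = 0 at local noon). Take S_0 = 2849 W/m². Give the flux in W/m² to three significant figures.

cos θ_z = sin ϕ sin δ + cos ϕ cos δ cos h = -0.130178 + 0.869511 = 0.739333.
Flux = S_0 · cos θ_z = 2849 × 0.739333 = 2106 W/m².

2.11e+03 W/m²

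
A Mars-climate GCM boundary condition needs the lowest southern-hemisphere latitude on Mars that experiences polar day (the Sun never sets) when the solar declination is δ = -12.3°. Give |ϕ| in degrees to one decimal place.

Polar day requires cos h₀ = −tan ϕ tan δ ≤ −1, i.e. tan ϕ tan δ ≥ 1.
The boundary is |tan ϕ| · |tan δ| = 1, so |ϕ| = 90° − |δ| = 90° − 12.3° = 77.7° in the southern hemisphere.

|ϕ| = 77.7°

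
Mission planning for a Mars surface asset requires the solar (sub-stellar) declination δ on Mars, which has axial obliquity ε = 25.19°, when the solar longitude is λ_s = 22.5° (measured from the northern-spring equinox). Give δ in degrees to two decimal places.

δ = +9.37°

sin δ = sin ε · sin λ_s = sin 25.19° × sin 22.5° = 0.162878.
δ = arcsin(0.162878) = +9.37°.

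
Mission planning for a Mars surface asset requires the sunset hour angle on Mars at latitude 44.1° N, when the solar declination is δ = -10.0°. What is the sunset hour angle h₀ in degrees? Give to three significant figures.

cos h₀ = −tan ϕ · tan δ = −tan(+44.1°) × tan(-10.000°) = 0.1709, so h₀ = 1.3991 rad = 80.16°.

h₀ = 80.2°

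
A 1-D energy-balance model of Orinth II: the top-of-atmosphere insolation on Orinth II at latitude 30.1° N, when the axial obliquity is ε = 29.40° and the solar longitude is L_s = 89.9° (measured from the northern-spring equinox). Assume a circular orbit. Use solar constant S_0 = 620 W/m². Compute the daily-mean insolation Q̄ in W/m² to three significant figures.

Q̄ ≈ 233 W/m²

Solar declination: sin δ = sin ε · sin L_s = sin 29.40° × sin 89.9° = 0.49090, so δ = +29.400°.
cos h₀ = −tan(+30.1°) tan(+29.400°) = -0.3266, h₀ = 1.9035 rad.
Bracket: h₀ sin ϕ sin δ + cos ϕ cos δ sin h₀ = 1.9035×0.50151×0.49090 + 0.86515×0.87121×0.94515 = 0.468625 + 0.712385 = 1.181010.
Q̄ = (S_0/π) × [bracket] = (620/π) × 1.181010 = 233.1 W/m².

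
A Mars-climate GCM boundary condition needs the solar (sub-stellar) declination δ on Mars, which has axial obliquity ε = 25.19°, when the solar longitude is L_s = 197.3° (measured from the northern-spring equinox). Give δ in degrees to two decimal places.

δ = -7.27°

sin δ = sin ε · sin L_s = sin 25.19° × sin 197.3° = -0.126569.
δ = arcsin(-0.126569) = -7.27°.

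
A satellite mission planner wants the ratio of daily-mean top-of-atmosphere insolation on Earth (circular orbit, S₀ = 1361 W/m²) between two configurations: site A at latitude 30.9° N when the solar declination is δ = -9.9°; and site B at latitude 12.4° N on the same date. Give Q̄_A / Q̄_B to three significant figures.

Q̄_A / Q̄_B ≈ 0.786

— Configuration A (φ=+30.9°):
cos H₀ = −tan(+30.9°) tan(-9.900°) = 0.1045, H₀ = 1.4662 rad.
Bracket: H₀ sin φ sin δ + cos φ cos δ sin H₀ = 1.4662×0.51354×-0.17193 + 0.85806×0.98511×0.99453 = -0.129455 + 0.840660 = 0.711205.
Q̄ = (S₀/π) × [bracket] = (1361/π) × 0.711205 = 308.11 W/m².
— Configuration B (φ=+12.4°):
cos H₀ = −tan(+12.4°) tan(-9.900°) = 0.0384, H₀ = 1.5324 rad.
Bracket: H₀ sin φ sin δ + cos φ cos δ sin H₀ = 1.5324×0.21474×-0.17193 + 0.97667×0.98511×0.99926 = -0.056577 + 0.961415 = 0.904838.
Q̄ = (S₀/π) × [bracket] = (1361/π) × 0.904838 = 391.99 W/m².
Ratio Q̄_A / Q̄_B = 308.11 / 391.99 = 0.7860.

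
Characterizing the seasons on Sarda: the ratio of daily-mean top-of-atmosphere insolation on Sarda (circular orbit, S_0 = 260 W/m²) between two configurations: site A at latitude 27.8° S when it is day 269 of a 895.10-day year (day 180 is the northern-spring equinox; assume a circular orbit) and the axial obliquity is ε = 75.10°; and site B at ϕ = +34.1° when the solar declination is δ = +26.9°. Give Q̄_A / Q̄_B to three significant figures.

— Configuration A (ϕ=-27.8°):
Solar longitude: L_s = 360° × (269 − 180)/895.10 = 35.795°.
sin δ = sin 75.10° × sin 35.795° = 0.56522, so δ = +34.418°.
cos h₀ = −tan(-27.8°) tan(+34.418°) = 0.3612, h₀ = 1.2012 rad.
Bracket: h₀ sin ϕ sin δ + cos ϕ cos δ sin h₀ = 1.2012×-0.46639×0.56522 + 0.88458×0.82494×0.93247 = -0.316652 + 0.680447 = 0.363795.
Q̄ = (S_0/π) × [bracket] = (260/π) × 0.363795 = 30.108 W/m².
— Configuration B (ϕ=+34.1°):
cos h₀ = −tan(+34.1°) tan(+26.900°) = -0.3435, h₀ = 1.9214 rad.
Bracket: h₀ sin ϕ sin δ + cos ϕ cos δ sin h₀ = 1.9214×0.56064×0.45243 + 0.82806×0.89180×0.93916 = 0.487364 + 0.693536 = 1.180900.
Q̄ = (S_0/π) × [bracket] = (260/π) × 1.180900 = 97.732 W/m².
Ratio Q̄_A / Q̄_B = 30.108 / 97.732 = 0.3081.

Q̄_A / Q̄_B ≈ 0.308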